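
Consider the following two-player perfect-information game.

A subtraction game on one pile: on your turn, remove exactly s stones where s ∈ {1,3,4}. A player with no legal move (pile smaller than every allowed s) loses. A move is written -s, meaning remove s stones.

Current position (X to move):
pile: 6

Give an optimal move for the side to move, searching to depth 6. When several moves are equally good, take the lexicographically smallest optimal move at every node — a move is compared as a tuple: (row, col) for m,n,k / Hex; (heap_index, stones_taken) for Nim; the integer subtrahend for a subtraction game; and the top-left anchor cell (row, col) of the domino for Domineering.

X's best at [6]: -4

[6] X move#1: -1:-1/5, -3:-1/3, -4:+1/2*
[2] O move#2: -1:-1/1*
[1] X move#3: -1:+1/0*
[0] end (terminal -1, O#4); searched 6 to 6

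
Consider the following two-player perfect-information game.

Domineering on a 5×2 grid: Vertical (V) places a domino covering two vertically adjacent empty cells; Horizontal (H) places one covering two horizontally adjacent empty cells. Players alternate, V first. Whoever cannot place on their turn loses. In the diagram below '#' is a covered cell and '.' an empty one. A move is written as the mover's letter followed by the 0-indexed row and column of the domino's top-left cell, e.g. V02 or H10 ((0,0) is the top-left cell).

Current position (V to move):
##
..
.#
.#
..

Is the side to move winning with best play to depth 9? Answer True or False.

V winning at [##/../.#/.#/..]: False

ply 1, V at ##/../.#/.#/.. | V10=-1→##/#./##/.#/..*; V20=-1→##/../##/##/..; V30=-1→##/../.#/##/#.
ply 2, H at ##/#./##/.#/.. | H40=+1→##/#./##/.#/##*
ply 3: ##/#./##/.#/## is terminal -1 (V); from ##/../.#/.#/.. depth 9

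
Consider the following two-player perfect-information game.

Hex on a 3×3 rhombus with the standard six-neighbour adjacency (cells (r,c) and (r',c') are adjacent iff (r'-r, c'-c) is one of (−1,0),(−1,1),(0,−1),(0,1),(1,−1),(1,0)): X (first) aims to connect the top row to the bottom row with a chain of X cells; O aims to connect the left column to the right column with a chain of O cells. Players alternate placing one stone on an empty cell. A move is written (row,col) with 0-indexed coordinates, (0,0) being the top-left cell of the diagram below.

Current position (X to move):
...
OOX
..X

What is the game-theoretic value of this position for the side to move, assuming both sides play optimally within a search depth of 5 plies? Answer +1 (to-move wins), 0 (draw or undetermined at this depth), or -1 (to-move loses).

p1 X@[.../OOX/..X]: (0,0)[X../OOX/..X]-1 (0,1)[.X./OOX/..X]-1 (0,2)[..X/OOX/..X]+1* (2,0)[.../OOX/X.X]-1 (2,1)[.../OOX/.XX]-1
p2 O@[..X/OOX/..X] terminal -1; root [.../OOX/..X] d5

value(.../OOX/..X, X) = +1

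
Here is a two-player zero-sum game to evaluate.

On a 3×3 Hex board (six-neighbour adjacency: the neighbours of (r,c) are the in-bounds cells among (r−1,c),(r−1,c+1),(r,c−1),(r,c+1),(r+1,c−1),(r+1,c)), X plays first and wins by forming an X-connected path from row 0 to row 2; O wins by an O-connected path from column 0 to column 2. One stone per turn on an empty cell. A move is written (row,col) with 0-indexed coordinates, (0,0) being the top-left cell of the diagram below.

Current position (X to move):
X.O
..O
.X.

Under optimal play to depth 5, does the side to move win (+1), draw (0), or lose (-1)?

[X.O/..O/.X.] X move#1: (0,1):-1/XXO/..O/.X., (1,0):+1/X.O/X.O/.X.*, (1,1):+1/X.O/.XO/.X., (2,0):-1/X.O/..O/XX., (2,2):-1/X.O/..O/.XX
[X.O/X.O/.X.] O move#2: (0,1):-1/XOO/X.O/.X.*, (1,1):-1/X.O/XOO/.X., (2,0):-1/X.O/X.O/OX., (2,2):-1/X.O/X.O/.XO
[XOO/X.O/.X.] X move#3: (1,1):+1/XOO/XXO/.X.*, (2,0):+1/XOO/X.O/XX., (2,2):+1/XOO/X.O/.XX
[XOO/XXO/.X.] end (terminal -1, O#4); searched X.O/..O/.X. to 5

value(X.O/..O/.X., X) = +1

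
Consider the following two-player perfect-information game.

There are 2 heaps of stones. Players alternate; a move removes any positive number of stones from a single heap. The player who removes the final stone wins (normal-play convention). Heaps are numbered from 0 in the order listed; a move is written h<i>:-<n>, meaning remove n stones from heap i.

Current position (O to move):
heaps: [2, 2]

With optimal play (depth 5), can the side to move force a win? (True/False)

p1 O@[(2,2)]: h0:-1[(1,2)]-1* h0:-2[(0,2)]-1 h1:-1[(2,1)]-1 h1:-2[(2,0)]-1
p2 X@[(1,2)]: h0:-1[(0,2)]-1 h1:-1[(1,1)]+1* h1:-2[(1,0)]-1
p3 O@[(1,1)]: h0:-1[(0,1)]-1* h1:-1[(1,0)]-1
p4 X@[(0,1)]: h1:-1[(0,0)]+1*
p5 O@[(0,0)] terminal -1; root [(2,2)] d5

O winning at [(2,2)]: False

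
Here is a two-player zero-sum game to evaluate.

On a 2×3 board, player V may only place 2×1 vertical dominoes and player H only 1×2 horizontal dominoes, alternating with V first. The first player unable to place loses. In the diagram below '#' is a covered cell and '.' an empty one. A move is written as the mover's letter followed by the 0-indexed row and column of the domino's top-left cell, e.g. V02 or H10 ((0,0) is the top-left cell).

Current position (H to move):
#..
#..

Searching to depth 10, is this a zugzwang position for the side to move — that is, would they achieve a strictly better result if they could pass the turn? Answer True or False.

p1 H@[#../#..]: H01[###/#..]+1* H11[#../###]+1
p2 V@[###/#..] terminal -1; root [#../#..] d10
suppose H passes — search the same position with V to move:
pass> p1 V@[#../#..]: V01[##./##.]+1* V02[#.#/#.#]+1
pass> p2 H@[##./##.] terminal -1; root [#../#..] d10
for H: play +1, pass -1

zugzwang(#../#.., H) = False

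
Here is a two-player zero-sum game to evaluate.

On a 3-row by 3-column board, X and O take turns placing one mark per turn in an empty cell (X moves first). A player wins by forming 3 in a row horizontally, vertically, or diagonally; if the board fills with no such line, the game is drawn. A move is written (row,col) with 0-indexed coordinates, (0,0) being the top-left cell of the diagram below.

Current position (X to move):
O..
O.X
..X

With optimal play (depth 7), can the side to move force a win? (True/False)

p1 X@[O../O.X/..X]: (0,1)[OX./O.X/..X]-1 (0,2)[O.X/O.X/..X]+1* (1,1)[O../OXX/..X]-1 (2,0)[O../O.X/X.X]+1 (2,1)[O../O.X/.XX]-1
p2 O@[O.X/O.X/..X] terminal -1; root [O../O.X/..X] d7

X winning at [O../O.X/..X]: True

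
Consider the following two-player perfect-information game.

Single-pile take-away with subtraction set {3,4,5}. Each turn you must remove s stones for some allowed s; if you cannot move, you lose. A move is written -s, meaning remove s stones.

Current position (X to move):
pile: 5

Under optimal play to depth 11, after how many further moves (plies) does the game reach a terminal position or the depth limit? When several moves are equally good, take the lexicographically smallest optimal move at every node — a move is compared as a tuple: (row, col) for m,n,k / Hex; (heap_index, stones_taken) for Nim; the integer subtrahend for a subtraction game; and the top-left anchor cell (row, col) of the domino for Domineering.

[5] X move#1: -3:+1/2*, -4:+1/1, -5:+1/0
[2] end (terminal -1, O#2); searched 5 to 11

PV length from [5]: 1 ply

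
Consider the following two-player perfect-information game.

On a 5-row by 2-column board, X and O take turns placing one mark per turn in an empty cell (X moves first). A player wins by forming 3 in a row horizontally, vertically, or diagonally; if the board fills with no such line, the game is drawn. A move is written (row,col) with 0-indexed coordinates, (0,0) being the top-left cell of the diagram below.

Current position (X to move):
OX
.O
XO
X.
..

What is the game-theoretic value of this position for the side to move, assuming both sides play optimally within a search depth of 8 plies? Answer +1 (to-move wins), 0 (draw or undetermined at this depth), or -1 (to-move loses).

[OX/.O/XO/X./..] X move#1: (1,0):+1/OX/XO/XO/X./..*, (3,1):+1/OX/.O/XO/XX/.., (4,0):+1/OX/.O/XO/X./X., (4,1):-1/OX/.O/XO/X./.X
[OX/XO/XO/X./..] end (terminal -1, O#2); searched OX/.O/XO/X./.. to 8

value(OX/.O/XO/X./.., X) = +1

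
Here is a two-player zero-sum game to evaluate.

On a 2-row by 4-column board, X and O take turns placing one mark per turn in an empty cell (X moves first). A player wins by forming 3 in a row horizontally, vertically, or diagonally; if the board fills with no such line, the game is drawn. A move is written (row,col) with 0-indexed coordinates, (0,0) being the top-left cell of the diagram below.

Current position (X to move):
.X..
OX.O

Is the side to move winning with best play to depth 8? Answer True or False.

[.X../OX.O] X move#1: (0,0):+0/XX../OX.O, (0,2):+1/.XX./OX.O*, (0,3):+0/.X.X/OX.O, (1,2):+0/.X../OXXO
[.XX./OX.O] O move#2: (0,0):-1/OXX./OX.O*, (0,3):-1/.XXO/OX.O, (1,2):-1/.XX./OXOO
[OXX./OX.O] X move#3: (0,3):+1/OXXX/OX.O*, (1,2):+0/OXX./OXXO
[OXXX/OX.O] end (terminal -1, O#4); searched .X../OX.O to 8

X winning at [.X../OX.O]: True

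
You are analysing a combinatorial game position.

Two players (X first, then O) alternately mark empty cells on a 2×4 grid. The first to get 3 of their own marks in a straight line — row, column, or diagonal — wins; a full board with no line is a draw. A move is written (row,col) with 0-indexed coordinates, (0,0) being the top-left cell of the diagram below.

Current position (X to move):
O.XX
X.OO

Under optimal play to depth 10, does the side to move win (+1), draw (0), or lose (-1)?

[O.XX/X.OO] X move#1: (0,1):+1/OXXX/X.OO*, (1,1):+0/O.XX/XXOO
[OXXX/X.OO] end (terminal -1, O#2); searched O.XX/X.OO to 10

value(O.XX/X.OO, X) = +1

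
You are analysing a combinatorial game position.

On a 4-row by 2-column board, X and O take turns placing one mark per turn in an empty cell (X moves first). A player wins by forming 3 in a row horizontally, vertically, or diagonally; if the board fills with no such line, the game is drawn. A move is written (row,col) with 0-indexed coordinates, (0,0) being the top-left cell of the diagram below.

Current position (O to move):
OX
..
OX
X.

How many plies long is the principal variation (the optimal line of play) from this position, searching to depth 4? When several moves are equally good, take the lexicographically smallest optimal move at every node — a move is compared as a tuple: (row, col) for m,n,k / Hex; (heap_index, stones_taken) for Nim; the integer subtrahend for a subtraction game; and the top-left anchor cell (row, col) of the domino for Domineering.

[OX/../OX/X.] O move#1: (1,0):+1/OX/O./OX/X.*, (1,1):+0/OX/.O/OX/X., (3,1):-1/OX/../OX/XO
[OX/O./OX/X.] end (terminal -1, X#2); searched OX/../OX/X. to 4

PV length from [OX/../OX/X.]: 1 ply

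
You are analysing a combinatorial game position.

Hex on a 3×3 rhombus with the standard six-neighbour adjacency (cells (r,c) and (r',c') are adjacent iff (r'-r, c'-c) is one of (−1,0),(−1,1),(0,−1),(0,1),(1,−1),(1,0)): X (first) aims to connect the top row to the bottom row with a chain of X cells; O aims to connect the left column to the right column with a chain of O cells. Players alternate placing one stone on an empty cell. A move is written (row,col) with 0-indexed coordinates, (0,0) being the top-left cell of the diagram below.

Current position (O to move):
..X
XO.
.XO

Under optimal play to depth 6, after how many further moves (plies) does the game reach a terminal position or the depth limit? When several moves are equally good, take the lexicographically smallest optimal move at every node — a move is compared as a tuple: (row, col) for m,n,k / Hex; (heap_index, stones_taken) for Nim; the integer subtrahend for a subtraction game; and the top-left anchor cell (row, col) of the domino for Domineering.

PV length from [..X/XO./.XO]: 4 plies

ply 1, O at ..X/XO./.XO | (0,0)=-1→O.X/XO./.XO*; (0,1)=-1→.OX/XO./.XO; (1,2)=-1→..X/XOO/.XO; (2,0)=-1→..X/XO./OXO
ply 2, X at O.X/XO./.XO | (0,1)=+1→OXX/XO./.XO*; (1,2)=+1→O.X/XOX/.XO; (2,0)=+1→O.X/XO./XXO
ply 3, O at OXX/XO./.XO | (1,2)=-1→OXX/XOO/.XO*; (2,0)=-1→OXX/XO./OXO
ply 4, X at OXX/XOO/.XO | (2,0)=+1→OXX/XOO/XXO*
ply 5: OXX/XOO/XXO is terminal -1 (O); from ..X/XO./.XO depth 6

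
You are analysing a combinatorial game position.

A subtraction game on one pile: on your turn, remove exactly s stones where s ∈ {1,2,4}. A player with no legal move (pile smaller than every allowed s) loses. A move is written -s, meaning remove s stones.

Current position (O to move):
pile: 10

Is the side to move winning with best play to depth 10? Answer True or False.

ply 1, O at 10 | -1=+1→9*; -2=-1→8; -4=+1→6
ply 2, X at 9 | -1=-1→8*; -2=-1→7; -4=-1→5
ply 3, O at 8 | -1=-1→7; -2=+1→6*; -4=-1→4
ply 4, X at 6 | -1=-1→5*; -2=-1→4; -4=-1→2
ply 5, O at 5 | -1=-1→4; -2=+1→3*; -4=-1→1
ply 6, X at 3 | -1=-1→2*; -2=-1→1
ply 7, O at 2 | -1=-1→1; -2=+1→0*
ply 8: 0 is terminal -1 (X); from 10 depth 10

O winning at [10]: True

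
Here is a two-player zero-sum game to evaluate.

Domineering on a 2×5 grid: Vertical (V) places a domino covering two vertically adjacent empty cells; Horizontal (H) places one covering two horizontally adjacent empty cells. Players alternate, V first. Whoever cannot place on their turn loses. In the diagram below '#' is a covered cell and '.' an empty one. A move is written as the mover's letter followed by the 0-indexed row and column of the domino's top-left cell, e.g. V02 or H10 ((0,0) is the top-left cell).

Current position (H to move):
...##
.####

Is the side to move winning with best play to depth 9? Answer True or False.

ply 1, H at ...##/.#### | H00=+1→##.##/.####*; H01=-1→.####/.####
ply 2: ##.##/.#### is terminal -1 (V); from ...##/.#### depth 9

H winning at [...##/.####]: True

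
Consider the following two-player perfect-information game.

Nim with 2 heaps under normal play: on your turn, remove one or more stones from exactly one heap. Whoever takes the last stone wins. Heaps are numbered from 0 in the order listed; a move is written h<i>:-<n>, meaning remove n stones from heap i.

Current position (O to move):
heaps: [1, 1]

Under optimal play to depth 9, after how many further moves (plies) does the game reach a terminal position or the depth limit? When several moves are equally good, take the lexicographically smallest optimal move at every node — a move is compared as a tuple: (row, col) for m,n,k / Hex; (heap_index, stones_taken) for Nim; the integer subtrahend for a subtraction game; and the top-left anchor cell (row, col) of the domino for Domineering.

PV length from [(1,1)]: 2 plies

ply 1, O at (1,1) | h0:-1=-1→(0,1)*; h1:-1=-1→(1,0)
ply 2, X at (0,1) | h1:-1=+1→(0,0)*
ply 3: (0,0) is terminal -1 (O); from (1,1) depth 9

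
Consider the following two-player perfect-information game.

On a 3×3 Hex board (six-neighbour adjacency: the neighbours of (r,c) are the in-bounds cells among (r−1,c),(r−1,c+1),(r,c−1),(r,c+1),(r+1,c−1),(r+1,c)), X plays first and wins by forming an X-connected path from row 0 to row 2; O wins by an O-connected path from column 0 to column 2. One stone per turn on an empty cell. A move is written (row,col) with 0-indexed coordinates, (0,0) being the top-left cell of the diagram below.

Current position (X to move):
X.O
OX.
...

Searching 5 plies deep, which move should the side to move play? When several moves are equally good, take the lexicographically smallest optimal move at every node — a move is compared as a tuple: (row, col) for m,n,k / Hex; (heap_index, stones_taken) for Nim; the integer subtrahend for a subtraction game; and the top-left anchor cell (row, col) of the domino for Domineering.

p1 X@[X.O/OX./...]: (0,1)[XXO/OX./...]+1* (1,2)[X.O/OXX/...]-1 (2,0)[X.O/OX./X..]-1 (2,1)[X.O/OX./.X.]-1 (2,2)[X.O/OX./..X]-1
p2 O@[XXO/OX./...]: (1,2)[XXO/OXO/...]-1* (2,0)[XXO/OX./O..]-1 (2,1)[XXO/OX./.O.]-1 (2,2)[XXO/OX./..O]-1
p3 X@[XXO/OXO/...]: (2,0)[XXO/OXO/X..]+1* (2,1)[XXO/OXO/.X.]+1 (2,2)[XXO/OXO/..X]+1
p4 O@[XXO/OXO/X..] terminal -1; root [X.O/OX./...] d5

X's best at [X.O/OX./...]: (0,1)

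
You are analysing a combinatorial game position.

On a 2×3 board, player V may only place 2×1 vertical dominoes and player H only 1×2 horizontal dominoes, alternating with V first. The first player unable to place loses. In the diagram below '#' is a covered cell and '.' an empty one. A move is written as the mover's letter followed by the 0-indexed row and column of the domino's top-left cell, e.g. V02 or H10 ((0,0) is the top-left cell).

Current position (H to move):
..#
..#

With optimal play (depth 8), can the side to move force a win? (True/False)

[..#/..#] H move#1: H00:+1/###/..#*, H10:+1/..#/###
[###/..#] end (terminal -1, V#2); searched ..#/..# to 8

H winning at [..#/..#]: True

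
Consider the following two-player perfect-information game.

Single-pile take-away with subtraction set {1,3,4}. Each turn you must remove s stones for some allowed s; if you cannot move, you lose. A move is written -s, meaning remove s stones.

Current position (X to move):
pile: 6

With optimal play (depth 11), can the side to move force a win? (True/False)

X winning at [6]: True

[6] X move#1: -1:-1/5, -3:-1/3, -4:+1/2*
[2] O move#2: -1:-1/1*
[1] X move#3: -1:+1/0*
[0] end (terminal -1, O#4); searched 6 to 11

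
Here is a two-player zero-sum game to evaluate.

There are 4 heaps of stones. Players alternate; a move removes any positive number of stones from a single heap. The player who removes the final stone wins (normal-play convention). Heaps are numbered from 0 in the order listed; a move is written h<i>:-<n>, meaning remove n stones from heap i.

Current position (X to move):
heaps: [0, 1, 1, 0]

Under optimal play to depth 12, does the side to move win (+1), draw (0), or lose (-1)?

p1 X@[(0,1,1,0)]: h1:-1[(0,0,1,0)]-1* h2:-1[(0,1,0,0)]-1
p2 O@[(0,0,1,0)]: h2:-1[(0,0,0,0)]+1*
p3 X@[(0,0,0,0)] terminal -1; root [(0,1,1,0)] d12

value((0,1,1,0), X) = -1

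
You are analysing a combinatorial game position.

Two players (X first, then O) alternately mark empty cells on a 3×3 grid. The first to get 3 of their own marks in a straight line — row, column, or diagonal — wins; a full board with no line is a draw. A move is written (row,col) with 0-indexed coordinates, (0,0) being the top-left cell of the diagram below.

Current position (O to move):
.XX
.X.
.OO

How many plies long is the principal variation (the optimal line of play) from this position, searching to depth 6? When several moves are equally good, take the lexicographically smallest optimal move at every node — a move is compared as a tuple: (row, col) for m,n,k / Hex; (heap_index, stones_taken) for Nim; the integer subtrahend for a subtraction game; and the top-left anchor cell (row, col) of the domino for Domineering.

p1 O@[.XX/.X./.OO]: (0,0)[OXX/.X./.OO]-1 (1,0)[.XX/OX./.OO]-1 (1,2)[.XX/.XO/.OO]-1 (2,0)[.XX/.X./OOO]+1*
p2 X@[.XX/.X./OOO] terminal -1; root [.XX/.X./.OO] d6

PV length from [.XX/.X./.OO]: 1 ply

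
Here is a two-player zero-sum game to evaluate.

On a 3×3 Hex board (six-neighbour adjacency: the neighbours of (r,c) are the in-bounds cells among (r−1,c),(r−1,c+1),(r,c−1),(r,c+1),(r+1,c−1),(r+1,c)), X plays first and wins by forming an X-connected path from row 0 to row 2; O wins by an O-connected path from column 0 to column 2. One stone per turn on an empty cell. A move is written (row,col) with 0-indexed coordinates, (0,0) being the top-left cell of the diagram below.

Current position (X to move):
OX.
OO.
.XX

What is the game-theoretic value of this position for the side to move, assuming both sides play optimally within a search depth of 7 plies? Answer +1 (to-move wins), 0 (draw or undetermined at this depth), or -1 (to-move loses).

p1 X@[OX./OO./.XX]: (0,2)[OXX/OO./.XX]-1* (1,2)[OX./OOX/.XX]-1 (2,0)[OX./OO./XXX]-1
p2 O@[OXX/OO./.XX]: (1,2)[OXX/OOO/.XX]+1* (2,0)[OXX/OO./OXX]-1
p3 X@[OXX/OOO/.XX] terminal -1; root [OX./OO./.XX] d7

value(OX./OO./.XX, X) = -1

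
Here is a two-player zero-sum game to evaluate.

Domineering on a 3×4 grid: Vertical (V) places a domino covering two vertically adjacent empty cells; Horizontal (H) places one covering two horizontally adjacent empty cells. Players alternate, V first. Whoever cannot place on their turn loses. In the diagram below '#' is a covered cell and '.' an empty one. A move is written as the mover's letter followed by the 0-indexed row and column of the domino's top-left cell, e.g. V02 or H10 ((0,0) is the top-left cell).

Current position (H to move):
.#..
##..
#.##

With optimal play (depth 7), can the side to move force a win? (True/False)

H winning at [.#../##../#.##]: True

p1 H@[.#../##../#.##]: H02[.###/##../#.##]+1* H12[.#../####/#.##]+1
p2 V@[.###/##../#.##] terminal -1; root [.#../##../#.##] d7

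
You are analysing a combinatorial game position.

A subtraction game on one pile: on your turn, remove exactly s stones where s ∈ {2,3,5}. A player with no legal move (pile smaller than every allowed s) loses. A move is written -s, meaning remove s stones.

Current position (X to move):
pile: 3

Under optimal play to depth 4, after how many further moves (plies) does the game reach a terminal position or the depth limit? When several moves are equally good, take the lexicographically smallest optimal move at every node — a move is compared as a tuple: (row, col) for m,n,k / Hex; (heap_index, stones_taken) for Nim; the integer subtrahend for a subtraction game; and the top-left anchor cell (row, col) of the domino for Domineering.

[3] X move#1: -2:+1/1*, -3:+1/0
[1] end (terminal -1, O#2); searched 3 to 4

PV length from [3]: 1 ply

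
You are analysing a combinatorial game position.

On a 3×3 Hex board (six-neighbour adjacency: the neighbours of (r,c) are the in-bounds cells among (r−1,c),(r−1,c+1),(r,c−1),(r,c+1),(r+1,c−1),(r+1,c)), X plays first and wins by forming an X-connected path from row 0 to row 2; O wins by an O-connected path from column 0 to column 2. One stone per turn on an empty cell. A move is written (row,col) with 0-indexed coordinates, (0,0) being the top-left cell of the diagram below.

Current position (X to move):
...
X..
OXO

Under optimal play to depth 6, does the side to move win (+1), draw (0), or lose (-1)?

p1 X@[.../X../OXO]: (0,0)[X../X../OXO]-1 (0,1)[.X./X../OXO]-1 (0,2)[..X/X../OXO]+1* (1,1)[.../XX./OXO]+1 (1,2)[.../X.X/OXO]+1
p2 O@[..X/X../OXO]: (0,0)[O.X/X../OXO]-1* (0,1)[.OX/X../OXO]-1 (1,1)[..X/XO./OXO]-1 (1,2)[..X/X.O/OXO]-1
p3 X@[O.X/X../OXO]: (0,1)[OXX/X../OXO]+1* (1,1)[O.X/XX./OXO]+1 (1,2)[O.X/X.X/OXO]+1
p4 O@[OXX/X../OXO]: (1,1)[OXX/XO./OXO]-1* (1,2)[OXX/X.O/OXO]-1
p5 X@[OXX/XO./OXO]: (1,2)[OXX/XOX/OXO]+1*
p6 O@[OXX/XOX/OXO] terminal -1; root [.../X../OXO] d6

value(.../X../OXO, X) = +1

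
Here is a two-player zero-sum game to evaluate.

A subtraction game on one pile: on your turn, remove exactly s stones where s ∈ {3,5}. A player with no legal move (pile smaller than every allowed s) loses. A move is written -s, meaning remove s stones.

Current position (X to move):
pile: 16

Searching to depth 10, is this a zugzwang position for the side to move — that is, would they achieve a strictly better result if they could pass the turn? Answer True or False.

zugzwang(16, X) = True

p1 X@[16]: -3[13]-1* -5[11]-1
p2 O@[13]: -3[10]+1* -5[8]+1
p3 X@[10]: -3[7]-1* -5[5]-1
p4 O@[7]: -3[4]-1 -5[2]+1*
p5 X@[2] terminal -1; root [16] d10
if X skipped the turn, O would face:
~ p1 O@[16]: -3[13]-1* -5[11]-1
~ p2 X@[13]: -3[10]+1* -5[8]+1
~ p3 O@[10]: -3[7]-1* -5[5]-1
~ p4 X@[7]: -3[4]-1 -5[2]+1*
~ p5 O@[2] terminal -1; root [16] d10
compare (X): move=-1 vs pass=+1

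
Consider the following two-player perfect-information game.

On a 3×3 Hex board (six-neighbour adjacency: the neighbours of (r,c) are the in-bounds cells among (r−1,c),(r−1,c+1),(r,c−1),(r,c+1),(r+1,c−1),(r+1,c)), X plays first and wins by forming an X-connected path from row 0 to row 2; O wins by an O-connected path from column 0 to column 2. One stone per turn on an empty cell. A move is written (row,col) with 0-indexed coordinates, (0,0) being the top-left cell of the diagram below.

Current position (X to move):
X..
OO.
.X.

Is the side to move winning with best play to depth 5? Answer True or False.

X winning at [X../OO./.X.]: False

ply 1, X at X../OO./.X. | (0,1)=-1→XX./OO./.X.*; (0,2)=-1→X.X/OO./.X.; (1,2)=-1→X../OOX/.X.; (2,0)=-1→X../OO./XX.; (2,2)=-1→X../OO./.XX
ply 2, O at XX./OO./.X. | (0,2)=+1→XXO/OO./.X.*; (1,2)=+1→XX./OOO/.X.; (2,0)=+1→XX./OO./OX.; (2,2)=+1→XX./OO./.XO
ply 3: XXO/OO./.X. is terminal -1 (X); from X../OO./.X. depth 5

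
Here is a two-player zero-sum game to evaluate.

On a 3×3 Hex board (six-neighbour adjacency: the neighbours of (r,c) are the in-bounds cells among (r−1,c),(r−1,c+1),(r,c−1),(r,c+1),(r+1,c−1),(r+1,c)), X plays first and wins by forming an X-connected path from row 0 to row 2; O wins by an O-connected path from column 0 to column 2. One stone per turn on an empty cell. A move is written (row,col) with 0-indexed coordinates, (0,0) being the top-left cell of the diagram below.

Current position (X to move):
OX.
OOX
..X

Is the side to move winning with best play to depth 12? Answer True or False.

[OX./OOX/..X] X move#1: (0,2):+1/OXX/OOX/..X*, (2,0):-1/OX./OOX/X.X, (2,1):-1/OX./OOX/.XX
[OXX/OOX/..X] end (terminal -1, O#2); searched OX./OOX/..X to 12

X winning at [OX./OOX/..X]: True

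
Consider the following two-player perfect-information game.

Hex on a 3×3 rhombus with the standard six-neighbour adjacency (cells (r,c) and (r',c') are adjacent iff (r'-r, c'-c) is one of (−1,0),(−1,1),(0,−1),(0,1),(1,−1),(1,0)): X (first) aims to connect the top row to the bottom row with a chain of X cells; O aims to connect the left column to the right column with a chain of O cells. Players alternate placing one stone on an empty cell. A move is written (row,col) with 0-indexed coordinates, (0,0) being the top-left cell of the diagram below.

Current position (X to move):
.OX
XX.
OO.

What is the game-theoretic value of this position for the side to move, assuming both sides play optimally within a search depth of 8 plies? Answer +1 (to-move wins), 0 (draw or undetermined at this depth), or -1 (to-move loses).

value(.OX/XX./OO., X) = -1

ply 1, X at .OX/XX./OO. | (0,0)=-1→XOX/XX./OO.*; (1,2)=-1→.OX/XXX/OO.; (2,2)=-1→.OX/XX./OOX
ply 2, O at XOX/XX./OO. | (1,2)=+1→XOX/XXO/OO.*; (2,2)=+1→XOX/XX./OOO
ply 3: XOX/XXO/OO. is terminal -1 (X); from .OX/XX./OO. depth 8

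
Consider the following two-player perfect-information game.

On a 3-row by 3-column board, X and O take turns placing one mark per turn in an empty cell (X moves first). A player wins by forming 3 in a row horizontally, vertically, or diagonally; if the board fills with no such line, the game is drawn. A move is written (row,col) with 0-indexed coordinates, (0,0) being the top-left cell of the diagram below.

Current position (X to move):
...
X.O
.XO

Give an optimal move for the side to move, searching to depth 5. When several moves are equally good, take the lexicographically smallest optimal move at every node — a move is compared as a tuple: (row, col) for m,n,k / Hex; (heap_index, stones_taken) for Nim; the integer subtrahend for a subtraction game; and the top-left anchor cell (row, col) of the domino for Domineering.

X's best at [.../X.O/.XO]: (0,2)

ply 1, X at .../X.O/.XO | (0,0)=-1→X../X.O/.XO; (0,1)=-1→.X./X.O/.XO; (0,2)=+1→..X/X.O/.XO*; (1,1)=-1→.../XXO/.XO; (2,0)=-1→.../X.O/XXO
ply 2, O at ..X/X.O/.XO | (0,0)=-1→O.X/X.O/.XO*; (0,1)=-1→.OX/X.O/.XO; (1,1)=-1→..X/XOO/.XO; (2,0)=-1→..X/X.O/OXO
ply 3, X at O.X/X.O/.XO | (0,1)=-1→OXX/X.O/.XO; (1,1)=+1→O.X/XXO/.XO*; (2,0)=-1→O.X/X.O/XXO
ply 4, O at O.X/XXO/.XO | (0,1)=-1→OOX/XXO/.XO*; (2,0)=-1→O.X/XXO/OXO
ply 5, X at OOX/XXO/.XO | (2,0)=+1→OOX/XXO/XXO*
ply 6: OOX/XXO/XXO is terminal -1 (O); from .../X.O/.XO depth 5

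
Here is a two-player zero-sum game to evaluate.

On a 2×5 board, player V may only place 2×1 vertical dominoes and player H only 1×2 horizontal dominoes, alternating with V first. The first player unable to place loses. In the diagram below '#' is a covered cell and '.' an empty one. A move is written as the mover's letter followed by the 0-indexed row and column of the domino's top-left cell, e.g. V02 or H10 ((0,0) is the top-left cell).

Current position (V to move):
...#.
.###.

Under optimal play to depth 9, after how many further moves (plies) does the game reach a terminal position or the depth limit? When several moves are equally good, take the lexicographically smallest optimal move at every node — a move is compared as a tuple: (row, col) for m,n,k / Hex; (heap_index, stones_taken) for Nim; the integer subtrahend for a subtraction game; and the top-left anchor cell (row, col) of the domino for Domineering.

PV length from [...#./.###.]: 3 plies

ply 1, V at ...#./.###. | V00=+1→#..#./####.*; V04=-1→...##/.####
ply 2, H at #..#./####. | H01=-1→####./####.*
ply 3, V at ####./####. | V04=+1→#####/#####*
ply 4: #####/##### is terminal -1 (H); from ...#./.###. depth 9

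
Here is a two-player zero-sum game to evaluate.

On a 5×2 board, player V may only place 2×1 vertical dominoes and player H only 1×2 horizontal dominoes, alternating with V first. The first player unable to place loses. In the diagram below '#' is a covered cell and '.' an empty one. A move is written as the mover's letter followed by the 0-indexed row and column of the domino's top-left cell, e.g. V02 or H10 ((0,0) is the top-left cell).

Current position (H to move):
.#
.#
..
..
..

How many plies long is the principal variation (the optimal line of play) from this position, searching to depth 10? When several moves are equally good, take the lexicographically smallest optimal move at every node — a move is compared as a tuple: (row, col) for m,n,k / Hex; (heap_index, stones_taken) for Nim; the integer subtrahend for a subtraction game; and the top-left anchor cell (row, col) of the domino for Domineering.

PV length from [.#/.#/../../..]: 3 plies

p1 H@[.#/.#/../../..]: H20[.#/.#/##/../..]-1 H30[.#/.#/../##/..]+1* H40[.#/.#/../../##]-1
p2 V@[.#/.#/../##/..]: V00[##/##/../##/..]-1* V10[.#/##/#./##/..]-1
p3 H@[##/##/../##/..]: H20[##/##/##/##/..]+1* H40[##/##/../##/##]+1
p4 V@[##/##/##/##/..] terminal -1; root [.#/.#/../../..] d10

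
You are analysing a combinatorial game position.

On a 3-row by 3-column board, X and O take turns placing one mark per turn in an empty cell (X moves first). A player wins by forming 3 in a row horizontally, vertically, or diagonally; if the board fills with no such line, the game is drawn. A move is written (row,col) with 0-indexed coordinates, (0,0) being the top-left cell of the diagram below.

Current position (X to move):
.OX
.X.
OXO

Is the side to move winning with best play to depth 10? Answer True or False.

X winning at [.OX/.X./OXO]: False

[.OX/.X./OXO] X move#1: (0,0):+0/XOX/.X./OXO*, (1,0):+0/.OX/XX./OXO, (1,2):+0/.OX/.XX/OXO
[XOX/.X./OXO] O move#2: (1,0):+0/XOX/OX./OXO*, (1,2):+0/XOX/.XO/OXO
[XOX/OX./OXO] X move#3: (1,2):+0/XOX/OXX/OXO*
[XOX/OXX/OXO] end (terminal +0, O#4); searched .OX/.X./OXO to 10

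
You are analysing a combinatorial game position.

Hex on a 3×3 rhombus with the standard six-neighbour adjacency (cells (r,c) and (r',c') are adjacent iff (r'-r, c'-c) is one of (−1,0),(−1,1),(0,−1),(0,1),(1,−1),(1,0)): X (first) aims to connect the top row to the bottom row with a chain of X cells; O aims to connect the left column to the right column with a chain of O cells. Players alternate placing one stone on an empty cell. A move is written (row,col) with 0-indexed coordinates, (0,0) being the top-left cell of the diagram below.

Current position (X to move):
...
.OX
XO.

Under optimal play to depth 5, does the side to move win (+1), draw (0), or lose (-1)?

value(.../.OX/XO., X) = +1

p1 X@[.../.OX/XO.]: (0,0)[X../.OX/XO.]-1 (0,1)[.X./.OX/XO.]-1 (0,2)[..X/.OX/XO.]+1* (1,0)[.../XOX/XO.]+1 (2,2)[.../.OX/XOX]+1
p2 O@[..X/.OX/XO.]: (0,0)[O.X/.OX/XO.]-1* (0,1)[.OX/.OX/XO.]-1 (1,0)[..X/OOX/XO.]-1 (2,2)[..X/.OX/XOO]-1
p3 X@[O.X/.OX/XO.]: (0,1)[OXX/.OX/XO.]+1* (1,0)[O.X/XOX/XO.]+1 (2,2)[O.X/.OX/XOX]+1
p4 O@[OXX/.OX/XO.]: (1,0)[OXX/OOX/XO.]-1* (2,2)[OXX/.OX/XOO]-1
p5 X@[OXX/OOX/XO.]: (2,2)[OXX/OOX/XOX]+1*
p6 O@[OXX/OOX/XOX] terminal -1; root [.../.OX/XO.] d5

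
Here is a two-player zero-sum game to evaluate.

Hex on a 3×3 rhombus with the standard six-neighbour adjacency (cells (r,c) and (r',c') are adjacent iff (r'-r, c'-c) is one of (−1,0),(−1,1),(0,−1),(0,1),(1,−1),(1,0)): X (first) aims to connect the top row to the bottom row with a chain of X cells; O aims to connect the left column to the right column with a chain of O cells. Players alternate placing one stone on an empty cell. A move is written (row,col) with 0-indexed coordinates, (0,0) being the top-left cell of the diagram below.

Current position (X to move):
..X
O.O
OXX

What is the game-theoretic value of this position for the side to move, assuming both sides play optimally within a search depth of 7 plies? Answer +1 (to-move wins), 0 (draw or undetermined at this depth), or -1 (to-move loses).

value(..X/O.O/OXX, X) = +1

p1 X@[..X/O.O/OXX]: (0,0)[X.X/O.O/OXX]-1 (0,1)[.XX/O.O/OXX]-1 (1,1)[..X/OXO/OXX]+1*
p2 O@[..X/OXO/OXX] terminal -1; root [..X/O.O/OXX] d7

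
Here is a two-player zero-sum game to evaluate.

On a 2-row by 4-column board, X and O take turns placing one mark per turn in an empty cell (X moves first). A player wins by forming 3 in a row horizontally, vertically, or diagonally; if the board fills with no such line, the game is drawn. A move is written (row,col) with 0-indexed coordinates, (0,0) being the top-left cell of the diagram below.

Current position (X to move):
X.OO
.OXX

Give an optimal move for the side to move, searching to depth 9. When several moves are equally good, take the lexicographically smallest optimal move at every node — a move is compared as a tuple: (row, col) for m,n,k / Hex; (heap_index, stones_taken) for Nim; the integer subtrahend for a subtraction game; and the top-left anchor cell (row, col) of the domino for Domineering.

[X.OO/.OXX] X move#1: (0,1):+0/XXOO/.OXX*, (1,0):-1/X.OO/XOXX
[XXOO/.OXX] O move#2: (1,0):+0/XXOO/OOXX*
[XXOO/OOXX] end (terminal +0, X#3); searched X.OO/.OXX to 9

X's best at [X.OO/.OXX]: (0,1)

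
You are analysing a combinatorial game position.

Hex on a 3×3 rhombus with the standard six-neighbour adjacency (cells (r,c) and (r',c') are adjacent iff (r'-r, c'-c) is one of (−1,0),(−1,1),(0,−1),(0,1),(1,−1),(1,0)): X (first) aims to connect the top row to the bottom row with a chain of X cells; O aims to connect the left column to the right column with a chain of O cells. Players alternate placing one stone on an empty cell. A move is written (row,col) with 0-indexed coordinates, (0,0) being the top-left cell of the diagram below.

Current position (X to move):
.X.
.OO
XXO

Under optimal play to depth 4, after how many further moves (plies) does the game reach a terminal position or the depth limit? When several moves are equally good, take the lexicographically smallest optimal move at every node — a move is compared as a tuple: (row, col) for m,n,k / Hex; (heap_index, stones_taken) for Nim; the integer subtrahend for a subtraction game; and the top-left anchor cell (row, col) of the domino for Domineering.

p1 X@[.X./.OO/XXO]: (0,0)[XX./.OO/XXO]-1 (0,2)[.XX/.OO/XXO]-1 (1,0)[.X./XOO/XXO]+1*
p2 O@[.X./XOO/XXO] terminal -1; root [.X./.OO/XXO] d4

PV length from [.X./.OO/XXO]: 1 ply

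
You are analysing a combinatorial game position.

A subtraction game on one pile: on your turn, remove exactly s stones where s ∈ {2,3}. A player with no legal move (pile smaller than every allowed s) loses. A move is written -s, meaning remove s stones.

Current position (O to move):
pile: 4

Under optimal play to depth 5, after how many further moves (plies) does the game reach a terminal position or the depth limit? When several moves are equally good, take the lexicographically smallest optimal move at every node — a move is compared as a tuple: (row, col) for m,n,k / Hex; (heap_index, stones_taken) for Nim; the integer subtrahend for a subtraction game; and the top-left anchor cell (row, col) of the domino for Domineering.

p1 O@[4]: -2[2]-1 -3[1]+1*
p2 X@[1] terminal -1; root [4] d5

PV length from [4]: 1 ply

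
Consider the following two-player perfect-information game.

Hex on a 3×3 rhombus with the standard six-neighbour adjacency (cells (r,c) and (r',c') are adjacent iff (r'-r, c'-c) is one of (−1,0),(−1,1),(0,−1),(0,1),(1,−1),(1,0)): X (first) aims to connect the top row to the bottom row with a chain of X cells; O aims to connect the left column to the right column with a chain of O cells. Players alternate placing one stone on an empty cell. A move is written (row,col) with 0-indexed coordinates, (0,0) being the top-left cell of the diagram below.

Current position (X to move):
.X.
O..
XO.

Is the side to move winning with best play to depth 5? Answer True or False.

X winning at [.X./O../XO.]: True

[.X./O../XO.] X move#1: (0,0):-1/XX./O../XO., (0,2):-1/.XX/O../XO., (1,1):+1/.X./OX./XO.*, (1,2):-1/.X./O.X/XO., (2,2):-1/.X./O../XOX
[.X./OX./XO.] end (terminal -1, O#2); searched .X./O../XO. to 5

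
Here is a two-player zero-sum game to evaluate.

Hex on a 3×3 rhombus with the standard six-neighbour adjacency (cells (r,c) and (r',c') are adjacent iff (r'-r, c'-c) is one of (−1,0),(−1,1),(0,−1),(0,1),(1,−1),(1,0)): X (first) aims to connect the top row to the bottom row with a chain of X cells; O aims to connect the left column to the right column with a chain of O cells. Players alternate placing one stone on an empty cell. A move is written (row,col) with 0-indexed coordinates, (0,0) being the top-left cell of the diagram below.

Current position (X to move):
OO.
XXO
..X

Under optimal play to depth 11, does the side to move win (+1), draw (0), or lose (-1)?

p1 X@[OO./XXO/..X]: (0,2)[OOX/XXO/..X]+1* (2,0)[OO./XXO/X.X]-1 (2,1)[OO./XXO/.XX]-1
p2 O@[OOX/XXO/..X]: (2,0)[OOX/XXO/O.X]-1* (2,1)[OOX/XXO/.OX]-1
p3 X@[OOX/XXO/O.X]: (2,1)[OOX/XXO/OXX]+1*
p4 O@[OOX/XXO/OXX] terminal -1; root [OO./XXO/..X] d11

value(OO./XXO/..X, X) = +1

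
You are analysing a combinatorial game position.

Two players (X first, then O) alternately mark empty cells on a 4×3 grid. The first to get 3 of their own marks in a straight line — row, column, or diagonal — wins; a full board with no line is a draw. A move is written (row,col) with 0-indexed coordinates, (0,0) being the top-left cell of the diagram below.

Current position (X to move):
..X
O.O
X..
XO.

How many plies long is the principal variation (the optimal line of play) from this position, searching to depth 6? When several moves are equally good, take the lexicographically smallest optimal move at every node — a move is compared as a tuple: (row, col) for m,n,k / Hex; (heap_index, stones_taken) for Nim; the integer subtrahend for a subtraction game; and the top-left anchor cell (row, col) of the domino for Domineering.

ply 1, X at ..X/O.O/X../XO. | (0,0)=-1→X.X/O.O/X../XO.; (0,1)=-1→.XX/O.O/X../XO.; (1,1)=+1→..X/OXO/X../XO.*; (2,1)=-1→..X/O.O/XX./XO.; (2,2)=-1→..X/O.O/X.X/XO.; (3,2)=-1→..X/O.O/X../XOX
ply 2: ..X/OXO/X../XO. is terminal -1 (O); from ..X/O.O/X../XO. depth 6

PV length from [..X/O.O/X../XO.]: 1 ply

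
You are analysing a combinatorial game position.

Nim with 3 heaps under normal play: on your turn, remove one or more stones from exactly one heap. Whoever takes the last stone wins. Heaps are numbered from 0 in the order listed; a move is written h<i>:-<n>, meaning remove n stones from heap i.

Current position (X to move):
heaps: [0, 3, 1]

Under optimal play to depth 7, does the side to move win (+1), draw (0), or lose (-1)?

p1 X@[(0,3,1)]: h1:-1[(0,2,1)]-1 h1:-2[(0,1,1)]+1* h1:-3[(0,0,1)]-1 h2:-1[(0,3,0)]-1
p2 O@[(0,1,1)]: h1:-1[(0,0,1)]-1* h2:-1[(0,1,0)]-1
p3 X@[(0,0,1)]: h2:-1[(0,0,0)]+1*
p4 O@[(0,0,0)] terminal -1; root [(0,3,1)] d7

value((0,3,1), X) = +1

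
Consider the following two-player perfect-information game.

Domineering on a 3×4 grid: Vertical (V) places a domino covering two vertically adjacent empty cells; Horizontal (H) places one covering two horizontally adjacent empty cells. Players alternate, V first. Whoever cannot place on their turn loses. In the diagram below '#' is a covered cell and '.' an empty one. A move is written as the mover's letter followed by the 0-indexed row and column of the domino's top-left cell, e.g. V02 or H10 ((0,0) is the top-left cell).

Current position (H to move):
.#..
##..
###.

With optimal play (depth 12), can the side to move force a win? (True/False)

p1 H@[.#../##../###.]: H02[.###/##../###.]-1 H12[.#../####/###.]+1*
p2 V@[.#../####/###.] terminal -1; root [.#../##../###.] d12

H winning at [.#../##../###.]: True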